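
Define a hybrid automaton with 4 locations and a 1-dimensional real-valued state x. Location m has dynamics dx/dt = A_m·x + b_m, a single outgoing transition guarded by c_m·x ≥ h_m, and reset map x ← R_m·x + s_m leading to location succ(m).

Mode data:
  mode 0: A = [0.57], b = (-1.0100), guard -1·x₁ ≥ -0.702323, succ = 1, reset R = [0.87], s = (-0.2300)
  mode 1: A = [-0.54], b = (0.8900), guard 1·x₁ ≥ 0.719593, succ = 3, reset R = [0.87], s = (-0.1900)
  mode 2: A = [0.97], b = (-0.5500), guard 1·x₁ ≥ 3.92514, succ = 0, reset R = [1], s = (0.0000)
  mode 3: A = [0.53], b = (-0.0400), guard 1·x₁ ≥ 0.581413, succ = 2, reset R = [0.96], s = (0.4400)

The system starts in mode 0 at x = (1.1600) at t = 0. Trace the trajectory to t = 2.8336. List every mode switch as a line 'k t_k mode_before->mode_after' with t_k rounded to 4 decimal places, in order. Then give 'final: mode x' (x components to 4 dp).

Mode 0: guard c·x = -0.7023 hit at Δt = 0.9797 (t = 0.9797), x⁻ = (0.7023) → reset → x⁺ = (0.3810), jump to mode 1
Mode 1: guard c·x = 0.7196 hit at Δt = 0.5757 (t = 1.5554), x⁻ = (0.7196) → reset → x⁺ = (0.4360), jump to mode 3
Mode 3: guard c·x = 0.5814 hit at Δt = 0.6391 (t = 2.1945), x⁻ = (0.5814) → reset → x⁺ = (0.9982), jump to mode 2
Mode 2: flow for 0.6391 to horizon, guard not reached → x = (1.3684)

1 0.9797 0->1
2 1.5554 1->3
3 2.1945 3->2
final: 2 1.3684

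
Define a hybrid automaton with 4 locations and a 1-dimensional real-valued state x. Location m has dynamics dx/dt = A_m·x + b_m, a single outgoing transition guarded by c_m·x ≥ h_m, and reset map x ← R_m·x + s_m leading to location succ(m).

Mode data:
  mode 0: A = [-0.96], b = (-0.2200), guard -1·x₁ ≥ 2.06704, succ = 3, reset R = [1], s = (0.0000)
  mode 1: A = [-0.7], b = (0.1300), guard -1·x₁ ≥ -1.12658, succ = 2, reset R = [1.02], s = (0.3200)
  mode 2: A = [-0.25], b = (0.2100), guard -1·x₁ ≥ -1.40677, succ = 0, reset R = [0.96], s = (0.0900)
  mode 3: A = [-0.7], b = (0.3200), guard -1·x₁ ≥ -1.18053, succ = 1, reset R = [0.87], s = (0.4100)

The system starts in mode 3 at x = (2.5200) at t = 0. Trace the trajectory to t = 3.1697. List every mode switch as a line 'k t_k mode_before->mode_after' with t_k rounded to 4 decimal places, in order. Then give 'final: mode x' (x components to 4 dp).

Mode 3: guard c·x = -1.1805 hit at Δt = 1.4970 (t = 1.4970), x⁻ = (1.1805) → reset → x⁺ = (1.4371), jump to mode 1
Mode 1: guard c·x = -1.1266 hit at Δt = 0.4074 (t = 1.9044), x⁻ = (1.1266) → reset → x⁺ = (1.4691), jump to mode 2
Mode 2: guard c·x = -1.4068 hit at Δt = 0.4174 (t = 2.3218), x⁻ = (1.4068) → reset → x⁺ = (1.4405), jump to mode 0
Mode 0: flow for 0.8479 to horizon, guard not reached → x = (0.5107)

1 1.4970 3->1
2 1.9044 1->2
3 2.3218 2->0
final: 0 0.5107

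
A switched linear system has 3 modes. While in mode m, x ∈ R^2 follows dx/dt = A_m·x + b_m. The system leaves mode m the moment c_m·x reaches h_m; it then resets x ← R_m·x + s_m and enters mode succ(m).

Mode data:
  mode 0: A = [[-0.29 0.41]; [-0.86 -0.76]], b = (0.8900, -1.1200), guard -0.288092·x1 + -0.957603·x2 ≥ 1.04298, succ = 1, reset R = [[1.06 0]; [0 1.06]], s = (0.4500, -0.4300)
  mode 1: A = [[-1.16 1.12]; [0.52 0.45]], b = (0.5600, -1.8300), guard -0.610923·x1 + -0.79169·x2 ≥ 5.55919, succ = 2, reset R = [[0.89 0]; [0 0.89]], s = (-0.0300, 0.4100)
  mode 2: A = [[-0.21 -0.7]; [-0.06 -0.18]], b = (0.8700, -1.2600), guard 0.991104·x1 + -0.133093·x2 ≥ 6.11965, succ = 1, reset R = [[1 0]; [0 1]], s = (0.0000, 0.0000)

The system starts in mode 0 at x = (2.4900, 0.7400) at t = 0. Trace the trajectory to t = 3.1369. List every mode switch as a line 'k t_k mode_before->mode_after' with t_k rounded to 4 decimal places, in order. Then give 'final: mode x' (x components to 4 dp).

Mode 0: guard c·x = 1.0430 hit at Δt = 0.9233 (t = 0.9233), x⁻ = (2.3785, -1.8047) → reset → x⁺ = (2.9712, -2.3430), jump to mode 1
Mode 1: guard c·x = 5.5592 hit at Δt = 1.0728 (t = 1.9961), x⁻ = (-1.6009, -5.7866) → reset → x⁺ = (-1.4548, -4.7400), jump to mode 2
Mode 2: flow for 1.1408 to horizon, guard not reached → x = (3.2693, -5.2245)

1 0.9233 0->1
2 1.9961 1->2
final: 2 3.2693 -5.2245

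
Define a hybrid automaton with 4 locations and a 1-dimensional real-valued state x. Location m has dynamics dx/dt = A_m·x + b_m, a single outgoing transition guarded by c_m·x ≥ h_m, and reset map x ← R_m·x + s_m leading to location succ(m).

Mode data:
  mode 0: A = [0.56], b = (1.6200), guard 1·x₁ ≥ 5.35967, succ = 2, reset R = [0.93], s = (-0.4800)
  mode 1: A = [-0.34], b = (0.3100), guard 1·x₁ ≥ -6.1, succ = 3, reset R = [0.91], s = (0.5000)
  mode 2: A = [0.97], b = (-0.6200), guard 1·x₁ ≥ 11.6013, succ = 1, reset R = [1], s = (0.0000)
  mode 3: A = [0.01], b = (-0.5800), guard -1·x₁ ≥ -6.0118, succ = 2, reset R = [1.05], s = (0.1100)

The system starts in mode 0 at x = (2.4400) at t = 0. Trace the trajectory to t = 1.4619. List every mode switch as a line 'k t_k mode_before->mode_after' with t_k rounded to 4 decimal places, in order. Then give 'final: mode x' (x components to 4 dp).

1 0.7797 0->2
final: 2 8.1307

Mode 0: guard c·x = 5.3597 hit at Δt = 0.7797 (t = 0.7797), x⁻ = (5.3597) → reset → x⁺ = (4.5045), jump to mode 2
Mode 2: flow for 0.6822 to horizon, guard not reached → x = (8.1307)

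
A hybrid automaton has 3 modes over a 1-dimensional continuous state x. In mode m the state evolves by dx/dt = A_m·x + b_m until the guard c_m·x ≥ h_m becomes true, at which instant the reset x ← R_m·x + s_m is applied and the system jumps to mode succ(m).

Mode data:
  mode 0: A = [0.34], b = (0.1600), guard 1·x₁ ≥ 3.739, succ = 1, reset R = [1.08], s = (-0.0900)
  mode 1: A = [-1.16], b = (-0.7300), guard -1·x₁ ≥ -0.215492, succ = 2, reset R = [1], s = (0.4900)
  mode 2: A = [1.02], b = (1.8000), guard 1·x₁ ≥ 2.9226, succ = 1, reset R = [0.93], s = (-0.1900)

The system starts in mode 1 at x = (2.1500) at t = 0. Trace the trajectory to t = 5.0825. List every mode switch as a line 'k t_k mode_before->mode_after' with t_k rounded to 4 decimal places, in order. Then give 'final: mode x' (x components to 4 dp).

1 1.0266 1->2
2 1.6546 2->1
3 2.7911 1->2
4 3.4191 2->1
5 4.5557 1->2
final: 2 2.4630

Mode 1: guard c·x = -0.2155 hit at Δt = 1.0266 (t = 1.0266), x⁻ = (0.2155) → reset → x⁺ = (0.7055), jump to mode 2
Mode 2: guard c·x = 2.9226 hit at Δt = 0.6280 (t = 1.6546), x⁻ = (2.9226) → reset → x⁺ = (2.5280), jump to mode 1
Mode 1: guard c·x = -0.2155 hit at Δt = 1.1365 (t = 2.7911), x⁻ = (0.2155) → reset → x⁺ = (0.7055), jump to mode 2
Mode 2: guard c·x = 2.9226 hit at Δt = 0.6280 (t = 3.4191), x⁻ = (2.9226) → reset → x⁺ = (2.5280), jump to mode 1
Mode 1: guard c·x = -0.2155 hit at Δt = 1.1365 (t = 4.5557), x⁻ = (0.2155) → reset → x⁺ = (0.7055), jump to mode 2
Mode 2: flow for 0.5268 to horizon, guard not reached → x = (2.4630)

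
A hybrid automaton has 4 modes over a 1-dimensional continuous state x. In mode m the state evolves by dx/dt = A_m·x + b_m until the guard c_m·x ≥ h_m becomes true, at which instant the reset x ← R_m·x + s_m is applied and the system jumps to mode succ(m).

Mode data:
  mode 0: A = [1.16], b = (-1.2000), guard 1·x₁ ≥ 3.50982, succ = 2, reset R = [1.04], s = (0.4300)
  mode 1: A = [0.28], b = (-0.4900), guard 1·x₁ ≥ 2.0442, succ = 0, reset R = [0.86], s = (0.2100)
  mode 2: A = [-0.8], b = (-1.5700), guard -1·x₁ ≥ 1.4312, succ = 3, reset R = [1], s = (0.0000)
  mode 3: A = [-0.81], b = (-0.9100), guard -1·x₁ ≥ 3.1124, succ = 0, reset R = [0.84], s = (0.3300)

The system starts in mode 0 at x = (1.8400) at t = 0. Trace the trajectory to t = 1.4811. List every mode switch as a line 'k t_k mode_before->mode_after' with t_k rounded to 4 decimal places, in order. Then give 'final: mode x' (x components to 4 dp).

1 0.9678 0->2
final: 2 2.0452

Mode 0: guard c·x = 3.5098 hit at Δt = 0.9678 (t = 0.9678), x⁻ = (3.5098) → reset → x⁺ = (4.0802), jump to mode 2
Mode 2: flow for 0.5133 to horizon, guard not reached → x = (2.0452)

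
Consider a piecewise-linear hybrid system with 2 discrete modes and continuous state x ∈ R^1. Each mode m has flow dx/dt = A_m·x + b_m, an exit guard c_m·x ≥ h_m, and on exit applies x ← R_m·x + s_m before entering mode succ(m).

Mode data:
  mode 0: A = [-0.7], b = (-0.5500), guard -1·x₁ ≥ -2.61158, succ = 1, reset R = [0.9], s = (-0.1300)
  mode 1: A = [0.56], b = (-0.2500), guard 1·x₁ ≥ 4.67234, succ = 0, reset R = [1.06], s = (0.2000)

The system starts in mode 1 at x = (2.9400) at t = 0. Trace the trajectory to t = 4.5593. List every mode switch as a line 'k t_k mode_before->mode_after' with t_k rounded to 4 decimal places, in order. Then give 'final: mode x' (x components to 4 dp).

1 0.9420 1->0
2 1.7398 0->1
3 3.2898 1->0
4 4.0876 0->1
final: 1 2.7567

Mode 1: guard c·x = 4.6723 hit at Δt = 0.9420 (t = 0.9420), x⁻ = (4.6723) → reset → x⁺ = (5.1527), jump to mode 0
Mode 0: guard c·x = -2.6116 hit at Δt = 0.7978 (t = 1.7398), x⁻ = (2.6116) → reset → x⁺ = (2.2204), jump to mode 1
Mode 1: guard c·x = 4.6723 hit at Δt = 1.5500 (t = 3.2898), x⁻ = (4.6723) → reset → x⁺ = (5.1527), jump to mode 0
Mode 0: guard c·x = -2.6116 hit at Δt = 0.7978 (t = 4.0876), x⁻ = (2.6116) → reset → x⁺ = (2.2204), jump to mode 1
Mode 1: flow for 0.4717 to horizon, guard not reached → x = (2.7567)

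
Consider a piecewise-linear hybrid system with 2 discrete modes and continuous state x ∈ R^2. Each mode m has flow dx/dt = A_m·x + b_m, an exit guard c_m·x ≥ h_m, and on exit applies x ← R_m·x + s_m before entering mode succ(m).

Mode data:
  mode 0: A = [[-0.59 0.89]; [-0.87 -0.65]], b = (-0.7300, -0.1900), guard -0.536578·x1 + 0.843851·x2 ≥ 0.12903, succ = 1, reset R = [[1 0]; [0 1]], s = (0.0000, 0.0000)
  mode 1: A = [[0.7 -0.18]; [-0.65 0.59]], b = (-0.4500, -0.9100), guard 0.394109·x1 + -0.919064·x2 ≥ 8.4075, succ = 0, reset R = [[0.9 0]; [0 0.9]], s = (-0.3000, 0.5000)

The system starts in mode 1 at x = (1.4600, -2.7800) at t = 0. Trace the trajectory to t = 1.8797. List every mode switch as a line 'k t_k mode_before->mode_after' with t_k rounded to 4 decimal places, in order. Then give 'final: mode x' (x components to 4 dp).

1 0.9378 1->0
final: 0 -2.1519 -3.3758

Mode 1: guard c·x = 8.4075 hit at Δt = 0.9378 (t = 0.9378), x⁻ = (3.3321, -7.7190) → reset → x⁺ = (2.6989, -6.4471), jump to mode 0
Mode 0: flow for 0.9419 to horizon, guard not reached → x = (-2.1519, -3.3758)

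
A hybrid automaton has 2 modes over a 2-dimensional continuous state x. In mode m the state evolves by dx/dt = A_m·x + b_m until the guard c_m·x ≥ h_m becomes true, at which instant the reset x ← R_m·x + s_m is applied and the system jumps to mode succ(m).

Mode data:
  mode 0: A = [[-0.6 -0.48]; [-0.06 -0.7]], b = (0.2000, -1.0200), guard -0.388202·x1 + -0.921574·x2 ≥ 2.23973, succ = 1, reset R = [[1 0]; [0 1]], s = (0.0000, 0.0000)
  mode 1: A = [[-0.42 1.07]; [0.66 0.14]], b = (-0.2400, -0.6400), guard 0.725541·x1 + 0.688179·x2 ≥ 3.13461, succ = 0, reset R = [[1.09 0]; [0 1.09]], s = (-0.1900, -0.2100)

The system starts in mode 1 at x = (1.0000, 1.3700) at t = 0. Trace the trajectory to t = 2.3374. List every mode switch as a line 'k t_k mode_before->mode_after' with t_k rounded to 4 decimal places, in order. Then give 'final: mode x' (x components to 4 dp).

Mode 1: guard c·x = 3.1346 hit at Δt = 1.3386 (t = 1.3386), x⁻ = (2.2201, 2.2143) → reset → x⁺ = (2.2299, 2.2036), jump to mode 0
Mode 0: flow for 0.9988 to horizon, guard not reached → x = (0.9985, 0.3015)

1 1.3386 1->0
final: 0 0.9985 0.3015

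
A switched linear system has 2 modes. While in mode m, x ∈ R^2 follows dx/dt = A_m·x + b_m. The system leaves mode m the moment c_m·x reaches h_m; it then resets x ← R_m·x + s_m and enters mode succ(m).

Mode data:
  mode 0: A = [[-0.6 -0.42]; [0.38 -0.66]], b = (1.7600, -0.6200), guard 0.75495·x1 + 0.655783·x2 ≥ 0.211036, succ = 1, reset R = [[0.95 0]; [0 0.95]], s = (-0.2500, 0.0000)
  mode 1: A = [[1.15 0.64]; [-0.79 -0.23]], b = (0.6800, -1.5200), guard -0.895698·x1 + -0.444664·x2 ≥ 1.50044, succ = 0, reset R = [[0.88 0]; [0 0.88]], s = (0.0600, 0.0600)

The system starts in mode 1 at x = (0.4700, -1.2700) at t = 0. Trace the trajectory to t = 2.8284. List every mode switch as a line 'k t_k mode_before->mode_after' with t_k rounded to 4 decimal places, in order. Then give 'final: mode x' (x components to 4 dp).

Mode 1: guard c·x = 1.5004 hit at Δt = 1.5306 (t = 1.5306), x⁻ = (-0.0364, -3.3010) → reset → x⁺ = (0.0280, -2.8449), jump to mode 0
Mode 0: guard c·x = 0.2110 hit at Δt = 0.8434 (t = 2.3740), x⁻ = (1.8081, -1.7597) → reset → x⁺ = (1.4677, -1.6717), jump to mode 1
Mode 1: flow for 0.4544 to horizon, guard not reached → x = (2.0549, -2.7640)

1 1.5306 1->0
2 2.3740 0->1
final: 1 2.0549 -2.7640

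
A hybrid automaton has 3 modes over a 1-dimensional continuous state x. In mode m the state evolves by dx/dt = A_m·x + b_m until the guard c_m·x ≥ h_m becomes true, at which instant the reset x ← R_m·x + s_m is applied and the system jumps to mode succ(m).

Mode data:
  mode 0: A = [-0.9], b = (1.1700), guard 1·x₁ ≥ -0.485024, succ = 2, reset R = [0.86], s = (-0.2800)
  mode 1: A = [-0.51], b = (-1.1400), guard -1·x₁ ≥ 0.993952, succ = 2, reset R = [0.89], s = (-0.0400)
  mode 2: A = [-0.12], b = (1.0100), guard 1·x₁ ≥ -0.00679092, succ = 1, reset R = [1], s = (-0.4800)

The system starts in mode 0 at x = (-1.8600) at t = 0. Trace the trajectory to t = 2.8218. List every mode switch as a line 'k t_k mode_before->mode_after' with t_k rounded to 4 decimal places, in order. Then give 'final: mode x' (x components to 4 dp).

1 0.6346 0->2
2 1.2910 2->1
3 1.9627 1->2
final: 2 -0.0096

Mode 0: guard c·x = -0.4850 hit at Δt = 0.6346 (t = 0.6346), x⁻ = (-0.4850) → reset → x⁺ = (-0.6971), jump to mode 2
Mode 2: guard c·x = -0.0068 hit at Δt = 0.6564 (t = 1.2910), x⁻ = (-0.0068) → reset → x⁺ = (-0.4868), jump to mode 1
Mode 1: guard c·x = 0.9940 hit at Δt = 0.6717 (t = 1.9627), x⁻ = (-0.9940) → reset → x⁺ = (-0.9246), jump to mode 2
Mode 2: flow for 0.8591 to horizon, guard not reached → x = (-0.0096)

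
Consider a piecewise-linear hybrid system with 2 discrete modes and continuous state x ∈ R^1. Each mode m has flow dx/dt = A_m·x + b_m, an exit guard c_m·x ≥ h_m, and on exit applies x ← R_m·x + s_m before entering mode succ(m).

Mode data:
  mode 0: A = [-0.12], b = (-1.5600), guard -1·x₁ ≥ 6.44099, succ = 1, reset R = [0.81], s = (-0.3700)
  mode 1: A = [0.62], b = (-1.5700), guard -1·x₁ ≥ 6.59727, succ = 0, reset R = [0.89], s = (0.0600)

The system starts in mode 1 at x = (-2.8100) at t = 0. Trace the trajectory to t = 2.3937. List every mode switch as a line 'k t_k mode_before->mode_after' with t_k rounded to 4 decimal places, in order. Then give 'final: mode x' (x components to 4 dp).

1 0.8643 1->0
2 1.6279 0->1
3 1.8170 1->0
final: 0 -6.2922

Mode 1: guard c·x = 6.5973 hit at Δt = 0.8643 (t = 0.8643), x⁻ = (-6.5973) → reset → x⁺ = (-5.8116), jump to mode 0
Mode 0: guard c·x = 6.4410 hit at Δt = 0.7636 (t = 1.6279), x⁻ = (-6.4410) → reset → x⁺ = (-5.5872), jump to mode 1
Mode 1: guard c·x = 6.5973 hit at Δt = 0.1891 (t = 1.8170), x⁻ = (-6.5973) → reset → x⁺ = (-5.8116), jump to mode 0
Mode 0: flow for 0.5767 to horizon, guard not reached → x = (-6.2922)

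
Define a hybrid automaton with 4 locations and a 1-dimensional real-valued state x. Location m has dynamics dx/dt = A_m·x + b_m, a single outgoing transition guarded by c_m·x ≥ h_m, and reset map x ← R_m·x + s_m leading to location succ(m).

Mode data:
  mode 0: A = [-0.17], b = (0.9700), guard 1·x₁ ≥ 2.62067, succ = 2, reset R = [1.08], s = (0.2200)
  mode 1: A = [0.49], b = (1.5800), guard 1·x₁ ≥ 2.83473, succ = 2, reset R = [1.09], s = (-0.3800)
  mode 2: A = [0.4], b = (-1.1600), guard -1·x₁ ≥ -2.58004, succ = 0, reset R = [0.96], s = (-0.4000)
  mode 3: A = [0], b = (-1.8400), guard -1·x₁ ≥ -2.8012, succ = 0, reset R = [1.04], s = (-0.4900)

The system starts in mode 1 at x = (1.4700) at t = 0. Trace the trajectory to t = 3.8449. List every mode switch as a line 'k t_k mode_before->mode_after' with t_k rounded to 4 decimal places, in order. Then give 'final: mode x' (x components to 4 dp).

1 0.5208 1->2
2 1.8218 2->0
3 2.7768 0->2
final: 2 3.1304

Mode 1: guard c·x = 2.8347 hit at Δt = 0.5208 (t = 0.5208), x⁻ = (2.8347) → reset → x⁺ = (2.7099), jump to mode 2
Mode 2: guard c·x = -2.5800 hit at Δt = 1.3010 (t = 1.8218), x⁻ = (2.5800) → reset → x⁺ = (2.0768), jump to mode 0
Mode 0: guard c·x = 2.6207 hit at Δt = 0.9550 (t = 2.7768), x⁻ = (2.6207) → reset → x⁺ = (3.0503), jump to mode 2
Mode 2: flow for 1.0681 to horizon, guard not reached → x = (3.1304)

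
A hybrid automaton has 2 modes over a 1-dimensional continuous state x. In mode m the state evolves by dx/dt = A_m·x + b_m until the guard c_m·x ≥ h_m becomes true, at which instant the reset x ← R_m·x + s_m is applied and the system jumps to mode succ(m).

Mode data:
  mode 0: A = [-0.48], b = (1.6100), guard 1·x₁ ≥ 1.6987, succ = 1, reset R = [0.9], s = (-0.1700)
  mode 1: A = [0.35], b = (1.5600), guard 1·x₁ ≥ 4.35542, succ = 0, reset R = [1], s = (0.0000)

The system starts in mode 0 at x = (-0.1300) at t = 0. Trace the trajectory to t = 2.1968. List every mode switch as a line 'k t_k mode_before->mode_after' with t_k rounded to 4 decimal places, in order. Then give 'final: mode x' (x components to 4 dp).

1 1.5503 0->1
final: 1 2.8356

Mode 0: guard c·x = 1.6987 hit at Δt = 1.5503 (t = 1.5503), x⁻ = (1.6987) → reset → x⁺ = (1.3588), jump to mode 1
Mode 1: flow for 0.6465 to horizon, guard not reached → x = (2.8356)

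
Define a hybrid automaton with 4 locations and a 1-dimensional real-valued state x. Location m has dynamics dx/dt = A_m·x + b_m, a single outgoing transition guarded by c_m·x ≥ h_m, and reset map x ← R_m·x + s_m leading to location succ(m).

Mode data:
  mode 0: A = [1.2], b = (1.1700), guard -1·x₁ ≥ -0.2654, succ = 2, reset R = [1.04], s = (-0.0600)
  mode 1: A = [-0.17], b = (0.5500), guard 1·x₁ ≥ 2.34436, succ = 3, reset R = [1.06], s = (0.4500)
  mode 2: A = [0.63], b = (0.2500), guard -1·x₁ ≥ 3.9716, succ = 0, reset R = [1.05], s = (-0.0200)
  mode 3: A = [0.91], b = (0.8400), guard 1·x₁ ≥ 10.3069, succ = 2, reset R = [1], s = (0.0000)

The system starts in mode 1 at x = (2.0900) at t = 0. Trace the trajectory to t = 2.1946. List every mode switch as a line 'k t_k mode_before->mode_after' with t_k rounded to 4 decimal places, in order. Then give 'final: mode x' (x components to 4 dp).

1 1.4773 1->3
final: 3 6.4874

Mode 1: guard c·x = 2.3444 hit at Δt = 1.4773 (t = 1.4773), x⁻ = (2.3444) → reset → x⁺ = (2.9350), jump to mode 3
Mode 3: flow for 0.7173 to horizon, guard not reached → x = (6.4874)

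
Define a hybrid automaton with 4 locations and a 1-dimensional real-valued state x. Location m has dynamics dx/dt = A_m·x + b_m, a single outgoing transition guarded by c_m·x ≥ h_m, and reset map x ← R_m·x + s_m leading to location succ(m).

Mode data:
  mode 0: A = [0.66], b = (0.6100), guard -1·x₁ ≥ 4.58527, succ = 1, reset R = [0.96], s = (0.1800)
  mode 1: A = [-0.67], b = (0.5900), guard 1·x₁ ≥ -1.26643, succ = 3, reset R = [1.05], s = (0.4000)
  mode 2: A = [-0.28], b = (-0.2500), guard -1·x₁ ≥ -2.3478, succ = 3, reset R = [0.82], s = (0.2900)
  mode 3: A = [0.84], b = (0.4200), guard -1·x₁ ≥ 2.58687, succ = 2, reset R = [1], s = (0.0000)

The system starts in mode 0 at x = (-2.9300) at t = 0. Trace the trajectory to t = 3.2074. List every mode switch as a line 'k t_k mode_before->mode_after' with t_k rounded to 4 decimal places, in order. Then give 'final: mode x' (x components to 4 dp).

Mode 0: guard c·x = 4.5853 hit at Δt = 0.9117 (t = 0.9117), x⁻ = (-4.5853) → reset → x⁺ = (-4.2219), jump to mode 1
Mode 1: guard c·x = -1.2664 hit at Δt = 1.2920 (t = 2.2037), x⁻ = (-1.2664) → reset → x⁺ = (-0.9298), jump to mode 3
Mode 3: flow for 1.0037 to horizon, guard not reached → x = (-1.4986)

1 0.9117 0->1
2 2.2037 1->3
final: 3 -1.4986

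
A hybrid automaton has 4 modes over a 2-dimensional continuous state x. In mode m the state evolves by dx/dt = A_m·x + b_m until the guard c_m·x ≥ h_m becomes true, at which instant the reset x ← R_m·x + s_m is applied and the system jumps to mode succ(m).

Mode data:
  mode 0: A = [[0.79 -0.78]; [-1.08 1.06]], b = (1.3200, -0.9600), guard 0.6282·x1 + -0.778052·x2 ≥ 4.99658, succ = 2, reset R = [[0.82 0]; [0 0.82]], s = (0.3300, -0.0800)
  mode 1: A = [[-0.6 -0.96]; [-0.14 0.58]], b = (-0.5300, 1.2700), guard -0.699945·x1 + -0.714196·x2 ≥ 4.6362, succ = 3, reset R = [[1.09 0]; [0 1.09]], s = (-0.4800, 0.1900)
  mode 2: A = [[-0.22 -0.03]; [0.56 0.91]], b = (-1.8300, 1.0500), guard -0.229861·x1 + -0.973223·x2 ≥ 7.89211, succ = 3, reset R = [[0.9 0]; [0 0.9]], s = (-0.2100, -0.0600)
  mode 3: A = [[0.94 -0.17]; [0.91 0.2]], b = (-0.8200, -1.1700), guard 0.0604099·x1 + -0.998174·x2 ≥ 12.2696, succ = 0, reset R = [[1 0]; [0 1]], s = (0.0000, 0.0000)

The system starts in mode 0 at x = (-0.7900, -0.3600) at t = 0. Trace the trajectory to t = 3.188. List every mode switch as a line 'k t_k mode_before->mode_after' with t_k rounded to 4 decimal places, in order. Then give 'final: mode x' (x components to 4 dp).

Mode 0: guard c·x = 4.9966 hit at Δt = 1.2596 (t = 1.2596), x⁻ = (2.7858, -4.1727) → reset → x⁺ = (2.6144, -3.5016), jump to mode 2
Mode 2: guard c·x = 7.8921 hit at Δt = 1.5321 (t = 2.7917), x⁻ = (-0.3118, -8.0356) → reset → x⁺ = (-0.4907, -7.2920), jump to mode 3
Mode 3: flow for 0.3963 to horizon, guard not reached → x = (-0.4628, -8.5580)

1 1.2596 0->2
2 2.7917 2->3
final: 3 -0.4628 -8.5580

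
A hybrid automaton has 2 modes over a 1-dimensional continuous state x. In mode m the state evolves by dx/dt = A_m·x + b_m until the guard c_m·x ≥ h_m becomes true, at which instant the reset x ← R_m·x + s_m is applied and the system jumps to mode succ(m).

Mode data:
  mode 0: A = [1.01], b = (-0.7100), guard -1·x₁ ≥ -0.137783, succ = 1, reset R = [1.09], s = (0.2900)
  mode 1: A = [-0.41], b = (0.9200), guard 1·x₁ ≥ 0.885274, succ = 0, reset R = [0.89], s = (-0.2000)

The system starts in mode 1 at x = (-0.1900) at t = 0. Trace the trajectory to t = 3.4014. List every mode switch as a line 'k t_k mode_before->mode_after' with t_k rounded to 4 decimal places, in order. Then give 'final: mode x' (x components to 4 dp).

Mode 1: guard c·x = 0.8853 hit at Δt = 1.4220 (t = 1.4220), x⁻ = (0.8853) → reset → x⁺ = (0.5879), jump to mode 0
Mode 0: guard c·x = -0.1378 hit at Δt = 1.5758 (t = 2.9978), x⁻ = (0.1378) → reset → x⁺ = (0.4402), jump to mode 1
Mode 1: flow for 0.4036 to horizon, guard not reached → x = (0.7153)

1 1.4220 1->0
2 2.9978 0->1
final: 1 0.7153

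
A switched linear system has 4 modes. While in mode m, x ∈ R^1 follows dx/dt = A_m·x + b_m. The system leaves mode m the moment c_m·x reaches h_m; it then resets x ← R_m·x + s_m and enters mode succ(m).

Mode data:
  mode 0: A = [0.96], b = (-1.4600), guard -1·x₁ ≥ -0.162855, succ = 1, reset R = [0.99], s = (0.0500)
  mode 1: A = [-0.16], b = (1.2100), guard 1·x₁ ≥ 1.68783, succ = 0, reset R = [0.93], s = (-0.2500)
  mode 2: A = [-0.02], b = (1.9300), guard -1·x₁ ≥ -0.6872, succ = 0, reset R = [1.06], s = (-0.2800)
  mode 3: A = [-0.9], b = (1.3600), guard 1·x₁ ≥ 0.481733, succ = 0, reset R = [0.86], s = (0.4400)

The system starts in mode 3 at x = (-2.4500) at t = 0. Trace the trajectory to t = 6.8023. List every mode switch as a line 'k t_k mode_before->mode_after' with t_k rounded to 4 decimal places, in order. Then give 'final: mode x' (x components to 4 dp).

Mode 3: guard c·x = 0.4817 hit at Δt = 1.4973 (t = 1.4973), x⁻ = (0.4817) → reset → x⁺ = (0.8543), jump to mode 0
Mode 0: guard c·x = -0.1629 hit at Δt = 0.7413 (t = 2.2386), x⁻ = (0.1629) → reset → x⁺ = (0.2112), jump to mode 1
Mode 1: guard c·x = 1.6878 hit at Δt = 1.4014 (t = 3.6400), x⁻ = (1.6878) → reset → x⁺ = (1.3197), jump to mode 0
Mode 0: guard c·x = -0.1629 hit at Δt = 1.9893 (t = 5.6293), x⁻ = (0.1629) → reset → x⁺ = (0.2112), jump to mode 1
Mode 1: flow for 1.1730 to horizon, guard not reached → x = (1.4692)

1 1.4973 3->0
2 2.2386 0->1
3 3.6400 1->0
4 5.6293 0->1
final: 1 1.4692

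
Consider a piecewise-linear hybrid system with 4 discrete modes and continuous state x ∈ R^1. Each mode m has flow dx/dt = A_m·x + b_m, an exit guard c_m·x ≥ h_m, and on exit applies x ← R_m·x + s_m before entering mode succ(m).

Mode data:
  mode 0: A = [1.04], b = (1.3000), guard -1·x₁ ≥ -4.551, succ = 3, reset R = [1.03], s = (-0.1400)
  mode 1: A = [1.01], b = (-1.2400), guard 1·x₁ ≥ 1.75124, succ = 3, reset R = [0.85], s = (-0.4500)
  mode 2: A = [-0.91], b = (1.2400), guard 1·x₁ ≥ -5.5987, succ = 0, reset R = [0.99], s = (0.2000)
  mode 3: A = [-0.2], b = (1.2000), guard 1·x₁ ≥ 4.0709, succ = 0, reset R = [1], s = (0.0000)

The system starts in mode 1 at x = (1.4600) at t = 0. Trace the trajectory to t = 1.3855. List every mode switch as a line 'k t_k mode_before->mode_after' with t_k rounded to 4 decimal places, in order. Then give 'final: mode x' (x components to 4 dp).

1 0.8046 1->3
final: 3 1.5828

Mode 1: guard c·x = 1.7512 hit at Δt = 0.8046 (t = 0.8046), x⁻ = (1.7512) → reset → x⁺ = (1.0386), jump to mode 3
Mode 3: flow for 0.5809 to horizon, guard not reached → x = (1.5828)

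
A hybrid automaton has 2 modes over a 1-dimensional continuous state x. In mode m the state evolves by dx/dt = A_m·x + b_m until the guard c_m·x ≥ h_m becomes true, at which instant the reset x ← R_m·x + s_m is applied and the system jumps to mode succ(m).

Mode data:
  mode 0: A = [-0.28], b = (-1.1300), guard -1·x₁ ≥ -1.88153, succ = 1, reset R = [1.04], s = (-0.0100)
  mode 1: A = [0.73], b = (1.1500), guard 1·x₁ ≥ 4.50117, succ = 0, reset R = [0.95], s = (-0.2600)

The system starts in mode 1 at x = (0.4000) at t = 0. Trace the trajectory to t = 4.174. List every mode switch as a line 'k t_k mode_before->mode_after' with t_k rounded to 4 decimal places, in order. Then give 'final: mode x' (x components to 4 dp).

Mode 1: guard c·x = 4.5012 hit at Δt = 1.5393 (t = 1.5393), x⁻ = (4.5012) → reset → x⁺ = (4.0161), jump to mode 0
Mode 0: guard c·x = -1.8815 hit at Δt = 1.1001 (t = 2.6394), x⁻ = (1.8815) → reset → x⁺ = (1.9468), jump to mode 1
Mode 1: guard c·x = 4.5012 hit at Δt = 0.7471 (t = 3.3865), x⁻ = (4.5012) → reset → x⁺ = (4.0161), jump to mode 0
Mode 0: flow for 0.7875 to horizon, guard not reached → x = (2.4228)

1 1.5393 1->0
2 2.6394 0->1
3 3.3865 1->0
final: 0 2.4228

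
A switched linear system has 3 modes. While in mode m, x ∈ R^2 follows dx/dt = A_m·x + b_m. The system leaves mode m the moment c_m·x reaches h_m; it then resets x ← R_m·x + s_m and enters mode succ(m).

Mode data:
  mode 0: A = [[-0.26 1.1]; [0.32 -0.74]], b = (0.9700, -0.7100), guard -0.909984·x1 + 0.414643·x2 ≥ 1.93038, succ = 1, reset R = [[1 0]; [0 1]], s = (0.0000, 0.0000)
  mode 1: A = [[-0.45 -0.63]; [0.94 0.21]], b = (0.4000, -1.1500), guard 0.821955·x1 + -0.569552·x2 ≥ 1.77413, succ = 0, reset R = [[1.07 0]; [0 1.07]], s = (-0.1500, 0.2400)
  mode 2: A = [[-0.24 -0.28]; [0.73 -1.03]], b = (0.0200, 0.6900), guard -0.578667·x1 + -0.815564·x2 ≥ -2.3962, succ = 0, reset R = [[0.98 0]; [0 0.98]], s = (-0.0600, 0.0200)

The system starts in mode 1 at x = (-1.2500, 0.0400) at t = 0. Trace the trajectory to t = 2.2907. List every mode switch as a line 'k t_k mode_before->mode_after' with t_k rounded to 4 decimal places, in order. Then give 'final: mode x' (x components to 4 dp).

1 1.2993 1->0
final: 0 -0.5891 -1.6197

Mode 1: guard c·x = 1.7741 hit at Δt = 1.2993 (t = 1.2993), x⁻ = (0.5549, -2.3141) → reset → x⁺ = (0.4438, -2.2361), jump to mode 0
Mode 0: flow for 0.9914 to horizon, guard not reached → x = (-0.5891, -1.6197)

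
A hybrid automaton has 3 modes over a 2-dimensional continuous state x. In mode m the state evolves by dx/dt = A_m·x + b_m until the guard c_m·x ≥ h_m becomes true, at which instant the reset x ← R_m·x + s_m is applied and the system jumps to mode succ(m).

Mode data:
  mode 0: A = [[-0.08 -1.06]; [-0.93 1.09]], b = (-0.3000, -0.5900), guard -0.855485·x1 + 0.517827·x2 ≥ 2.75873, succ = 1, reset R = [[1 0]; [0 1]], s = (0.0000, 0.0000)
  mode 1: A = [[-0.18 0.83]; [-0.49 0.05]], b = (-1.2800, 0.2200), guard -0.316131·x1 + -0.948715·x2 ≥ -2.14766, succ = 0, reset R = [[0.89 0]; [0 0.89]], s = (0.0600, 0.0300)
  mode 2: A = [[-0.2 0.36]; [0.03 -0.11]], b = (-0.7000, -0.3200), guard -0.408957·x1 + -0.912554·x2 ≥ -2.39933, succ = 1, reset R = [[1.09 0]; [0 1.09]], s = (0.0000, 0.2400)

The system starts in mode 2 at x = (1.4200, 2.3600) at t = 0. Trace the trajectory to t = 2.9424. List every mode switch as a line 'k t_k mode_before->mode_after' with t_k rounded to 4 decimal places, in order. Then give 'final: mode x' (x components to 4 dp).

Mode 2: guard c·x = -2.3993 hit at Δt = 0.6094 (t = 0.6094), x⁻ = (1.3091, 2.0426) → reset → x⁺ = (1.4269, 2.4664), jump to mode 1
Mode 1: guard c·x = -2.1477 hit at Δt = 1.5833 (t = 2.1927), x⁻ = (1.6956, 1.6987) → reset → x⁺ = (1.5691, 1.5419), jump to mode 0
Mode 0: flow for 0.7497 to horizon, guard not reached → x = (0.0441, 1.8171)

1 0.6094 2->1
2 2.1927 1->0
final: 0 0.0441 1.8171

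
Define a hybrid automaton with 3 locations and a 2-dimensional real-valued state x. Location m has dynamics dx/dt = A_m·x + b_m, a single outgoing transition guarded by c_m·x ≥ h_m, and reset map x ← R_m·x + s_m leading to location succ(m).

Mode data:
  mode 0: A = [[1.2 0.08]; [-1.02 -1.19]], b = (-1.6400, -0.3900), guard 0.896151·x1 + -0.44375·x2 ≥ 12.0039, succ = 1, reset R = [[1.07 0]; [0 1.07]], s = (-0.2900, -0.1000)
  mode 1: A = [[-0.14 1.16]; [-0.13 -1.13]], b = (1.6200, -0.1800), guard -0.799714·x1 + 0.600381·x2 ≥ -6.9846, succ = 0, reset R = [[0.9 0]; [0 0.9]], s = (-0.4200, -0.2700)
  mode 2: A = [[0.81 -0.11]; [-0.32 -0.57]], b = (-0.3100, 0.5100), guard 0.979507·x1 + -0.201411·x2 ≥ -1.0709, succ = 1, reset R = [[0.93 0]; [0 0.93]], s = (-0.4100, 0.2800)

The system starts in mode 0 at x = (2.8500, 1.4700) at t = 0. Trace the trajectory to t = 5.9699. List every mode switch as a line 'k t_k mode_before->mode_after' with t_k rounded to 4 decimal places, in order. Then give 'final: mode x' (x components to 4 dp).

1 1.5757 0->1
2 2.7149 1->0
3 3.3610 0->1
4 4.4854 1->0
5 5.1354 0->1
final: 1 7.6446 -2.9076

Mode 0: guard c·x = 12.0039 hit at Δt = 1.5757 (t = 1.5757), x⁻ = (10.8829, -5.0730) → reset → x⁺ = (11.3547, -5.5281), jump to mode 1
Mode 1: guard c·x = -6.9846 hit at Δt = 1.1392 (t = 2.7149), x⁻ = (6.9810, -2.3349) → reset → x⁺ = (5.8629, -2.3714), jump to mode 0
Mode 0: guard c·x = 12.0039 hit at Δt = 0.6461 (t = 3.3610), x⁻ = (10.8579, -5.1235) → reset → x⁺ = (11.3280, -5.5822), jump to mode 1
Mode 1: guard c·x = -6.9846 hit at Δt = 1.1244 (t = 4.4854), x⁻ = (6.9553, -2.3691) → reset → x⁺ = (5.8398, -2.4022), jump to mode 0
Mode 0: guard c·x = 12.0039 hit at Δt = 0.6500 (t = 5.1354), x⁻ = (10.8491, -5.1413) → reset → x⁺ = (11.3185, -5.6012), jump to mode 1
Mode 1: flow for 0.8345 to horizon, guard not reached → x = (7.6446, -2.9076)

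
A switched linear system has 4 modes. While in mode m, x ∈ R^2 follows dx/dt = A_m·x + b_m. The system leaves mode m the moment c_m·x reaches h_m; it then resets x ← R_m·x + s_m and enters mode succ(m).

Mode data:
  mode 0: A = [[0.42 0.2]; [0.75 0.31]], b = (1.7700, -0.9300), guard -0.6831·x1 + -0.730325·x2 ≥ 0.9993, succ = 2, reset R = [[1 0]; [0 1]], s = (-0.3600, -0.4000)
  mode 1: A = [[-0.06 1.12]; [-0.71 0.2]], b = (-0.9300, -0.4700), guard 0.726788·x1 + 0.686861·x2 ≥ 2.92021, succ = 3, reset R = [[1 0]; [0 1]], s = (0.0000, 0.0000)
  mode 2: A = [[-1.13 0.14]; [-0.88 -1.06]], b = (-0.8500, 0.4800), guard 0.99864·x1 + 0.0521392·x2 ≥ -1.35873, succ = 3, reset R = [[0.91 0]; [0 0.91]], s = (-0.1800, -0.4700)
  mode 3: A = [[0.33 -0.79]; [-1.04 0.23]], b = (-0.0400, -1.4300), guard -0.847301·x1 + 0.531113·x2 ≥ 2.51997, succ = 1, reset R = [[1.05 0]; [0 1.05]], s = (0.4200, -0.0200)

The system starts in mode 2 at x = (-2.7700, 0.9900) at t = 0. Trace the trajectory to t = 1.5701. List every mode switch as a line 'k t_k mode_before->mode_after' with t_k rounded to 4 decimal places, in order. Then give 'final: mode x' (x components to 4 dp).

Mode 2: guard c·x = -1.3587 hit at Δt = 0.8176 (t = 0.8176), x⁻ = (-1.4442, 1.6023) → reset → x⁺ = (-1.4943, 0.9881), jump to mode 3
Mode 3: guard c·x = 2.5200 hit at Δt = 0.4383 (t = 1.2559), x⁻ = (-2.1599, 1.2989) → reset → x⁺ = (-1.8479, 1.3438), jump to mode 1
Mode 1: flow for 0.3142 to horizon, guard not reached → x = (-1.5753, 1.6751)

1 0.8176 2->3
2 1.2559 3->1
final: 1 -1.5753 1.6751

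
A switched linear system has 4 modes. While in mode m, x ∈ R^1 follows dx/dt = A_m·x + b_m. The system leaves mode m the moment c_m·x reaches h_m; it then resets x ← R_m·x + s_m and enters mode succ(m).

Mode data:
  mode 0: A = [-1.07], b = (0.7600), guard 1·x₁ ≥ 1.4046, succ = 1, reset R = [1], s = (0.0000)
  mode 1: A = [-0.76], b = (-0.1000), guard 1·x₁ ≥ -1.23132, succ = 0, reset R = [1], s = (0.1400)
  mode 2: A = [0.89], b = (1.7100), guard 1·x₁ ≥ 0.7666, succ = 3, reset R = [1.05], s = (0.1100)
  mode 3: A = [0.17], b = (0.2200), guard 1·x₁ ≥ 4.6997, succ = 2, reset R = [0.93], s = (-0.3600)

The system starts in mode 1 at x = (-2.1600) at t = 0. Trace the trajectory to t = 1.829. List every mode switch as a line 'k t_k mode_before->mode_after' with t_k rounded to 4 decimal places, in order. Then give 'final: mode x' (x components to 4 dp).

Mode 1: guard c·x = -1.2313 hit at Δt = 0.8055 (t = 0.8055), x⁻ = (-1.2313) → reset → x⁺ = (-1.0913), jump to mode 0
Mode 0: flow for 1.0235 to horizon, guard not reached → x = (0.1077)

1 0.8055 1->0
final: 0 0.1077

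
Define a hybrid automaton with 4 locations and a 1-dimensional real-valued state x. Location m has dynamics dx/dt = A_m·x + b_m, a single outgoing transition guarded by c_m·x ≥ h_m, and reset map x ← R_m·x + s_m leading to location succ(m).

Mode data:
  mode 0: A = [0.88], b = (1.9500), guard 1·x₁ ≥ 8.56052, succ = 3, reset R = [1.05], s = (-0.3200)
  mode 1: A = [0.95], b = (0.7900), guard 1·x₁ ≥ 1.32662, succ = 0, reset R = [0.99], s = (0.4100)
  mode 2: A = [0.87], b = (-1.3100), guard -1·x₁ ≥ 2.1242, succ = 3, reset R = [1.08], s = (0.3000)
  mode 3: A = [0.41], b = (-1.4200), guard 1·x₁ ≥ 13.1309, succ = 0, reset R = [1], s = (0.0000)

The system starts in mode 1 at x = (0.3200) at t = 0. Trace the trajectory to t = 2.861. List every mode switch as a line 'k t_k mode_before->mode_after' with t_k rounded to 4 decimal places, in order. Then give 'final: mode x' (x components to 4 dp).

Mode 1: guard c·x = 1.3266 hit at Δt = 0.6612 (t = 0.6612), x⁻ = (1.3266) → reset → x⁺ = (1.7234), jump to mode 0
Mode 0: guard c·x = 8.5605 hit at Δt = 1.1436 (t = 1.8048), x⁻ = (8.5605) → reset → x⁺ = (8.6685), jump to mode 3
Mode 3: flow for 1.0562 to horizon, guard not reached → x = (11.4894)

1 0.6612 1->0
2 1.8048 0->3
final: 3 11.4894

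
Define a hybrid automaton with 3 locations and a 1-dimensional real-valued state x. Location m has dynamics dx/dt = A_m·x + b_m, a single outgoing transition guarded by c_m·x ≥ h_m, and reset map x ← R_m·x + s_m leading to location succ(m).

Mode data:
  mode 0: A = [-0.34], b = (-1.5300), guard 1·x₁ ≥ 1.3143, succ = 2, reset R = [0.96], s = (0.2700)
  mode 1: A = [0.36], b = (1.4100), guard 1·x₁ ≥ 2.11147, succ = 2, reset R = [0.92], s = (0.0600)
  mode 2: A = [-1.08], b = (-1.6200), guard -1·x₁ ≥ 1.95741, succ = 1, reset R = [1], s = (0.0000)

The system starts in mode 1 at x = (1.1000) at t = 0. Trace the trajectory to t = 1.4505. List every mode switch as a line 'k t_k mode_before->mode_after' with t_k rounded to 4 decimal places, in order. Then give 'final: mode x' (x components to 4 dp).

1 0.5102 1->2
final: 2 -0.2313

Mode 1: guard c·x = 2.1115 hit at Δt = 0.5102 (t = 0.5102), x⁻ = (2.1115) → reset → x⁺ = (2.0026), jump to mode 2
Mode 2: flow for 0.9403 to horizon, guard not reached → x = (-0.2313)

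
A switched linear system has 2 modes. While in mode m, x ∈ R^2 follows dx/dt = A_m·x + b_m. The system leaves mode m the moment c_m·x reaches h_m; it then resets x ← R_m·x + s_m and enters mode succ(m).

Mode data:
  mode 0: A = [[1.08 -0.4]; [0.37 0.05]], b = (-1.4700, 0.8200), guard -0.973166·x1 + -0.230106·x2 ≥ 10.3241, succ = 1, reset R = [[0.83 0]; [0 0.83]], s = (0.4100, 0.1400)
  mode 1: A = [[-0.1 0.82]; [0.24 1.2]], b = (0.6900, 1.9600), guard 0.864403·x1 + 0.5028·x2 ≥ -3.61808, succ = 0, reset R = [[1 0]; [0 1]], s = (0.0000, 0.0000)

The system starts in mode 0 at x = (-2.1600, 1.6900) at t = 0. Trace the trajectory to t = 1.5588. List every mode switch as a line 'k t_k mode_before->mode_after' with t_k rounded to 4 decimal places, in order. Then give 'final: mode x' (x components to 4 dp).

1 1.0502 0->1
final: 1 -7.4423 0.9134

Mode 0: guard c·x = 10.3241 hit at Δt = 1.0502 (t = 1.0502), x⁻ = (-10.7065, 0.4131) → reset → x⁺ = (-8.4764, 0.4829), jump to mode 1
Mode 1: flow for 0.5086 to horizon, guard not reached → x = (-7.4423, 0.9134)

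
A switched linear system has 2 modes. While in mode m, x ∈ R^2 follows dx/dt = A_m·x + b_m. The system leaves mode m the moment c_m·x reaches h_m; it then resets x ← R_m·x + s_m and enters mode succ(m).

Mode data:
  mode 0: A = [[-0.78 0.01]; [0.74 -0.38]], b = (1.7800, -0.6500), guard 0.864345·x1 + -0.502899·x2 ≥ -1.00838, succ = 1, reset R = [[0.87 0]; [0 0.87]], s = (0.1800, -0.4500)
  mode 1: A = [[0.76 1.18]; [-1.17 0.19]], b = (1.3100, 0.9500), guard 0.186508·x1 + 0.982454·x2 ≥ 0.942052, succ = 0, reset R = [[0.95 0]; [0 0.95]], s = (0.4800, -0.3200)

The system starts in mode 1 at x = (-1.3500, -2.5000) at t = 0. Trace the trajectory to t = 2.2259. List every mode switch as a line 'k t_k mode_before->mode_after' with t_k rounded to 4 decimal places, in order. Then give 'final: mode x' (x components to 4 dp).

1 1.0907 1->0
2 1.5051 0->1
final: 1 0.3430 0.7504

Mode 1: guard c·x = 0.9421 hit at Δt = 1.0907 (t = 1.0907), x⁻ = (-2.9107, 1.5114) → reset → x⁺ = (-2.2852, 1.1159), jump to mode 0
Mode 0: guard c·x = -1.0084 hit at Δt = 0.4144 (t = 1.5051), x⁻ = (-1.0215, 0.2494) → reset → x⁺ = (-0.7087, -0.2330), jump to mode 1
Mode 1: flow for 0.7208 to horizon, guard not reached → x = (0.3430, 0.7504)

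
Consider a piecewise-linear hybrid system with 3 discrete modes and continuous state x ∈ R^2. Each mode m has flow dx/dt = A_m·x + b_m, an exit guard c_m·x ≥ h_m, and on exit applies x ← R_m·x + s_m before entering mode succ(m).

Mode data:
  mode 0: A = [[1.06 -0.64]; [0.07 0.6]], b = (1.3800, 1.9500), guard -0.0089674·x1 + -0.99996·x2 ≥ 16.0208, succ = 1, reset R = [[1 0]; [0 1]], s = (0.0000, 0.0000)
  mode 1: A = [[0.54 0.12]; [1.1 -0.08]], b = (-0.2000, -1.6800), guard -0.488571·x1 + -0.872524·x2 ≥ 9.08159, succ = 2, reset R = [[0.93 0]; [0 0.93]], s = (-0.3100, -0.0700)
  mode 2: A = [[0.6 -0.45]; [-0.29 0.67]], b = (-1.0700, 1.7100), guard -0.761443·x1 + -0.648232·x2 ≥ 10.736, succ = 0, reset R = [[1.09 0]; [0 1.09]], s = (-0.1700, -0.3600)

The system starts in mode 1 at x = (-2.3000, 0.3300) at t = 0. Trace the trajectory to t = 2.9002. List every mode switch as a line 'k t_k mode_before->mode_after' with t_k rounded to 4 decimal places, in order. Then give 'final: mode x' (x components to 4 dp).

Mode 1: guard c·x = 9.0816 hit at Δt = 1.3512 (t = 1.3512), x⁻ = (-5.7932, -7.1645) → reset → x⁺ = (-5.6977, -6.7330), jump to mode 2
Mode 2: guard c·x = 10.7360 hit at Δt = 0.9611 (t = 2.3123), x⁻ = (-7.2727, -8.0191) → reset → x⁺ = (-8.0973, -9.1008), jump to mode 0
Mode 0: flow for 0.5879 to horizon, guard not reached → x = (-8.5904, -11.9895)

1 1.3512 1->2
2 2.3123 2->0
final: 0 -8.5904 -11.9895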